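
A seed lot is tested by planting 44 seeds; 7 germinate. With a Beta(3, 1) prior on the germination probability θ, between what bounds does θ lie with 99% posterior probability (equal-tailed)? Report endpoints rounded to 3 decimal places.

[0.084, 0.377]

Posterior: Beta(3+7, 1+37) = Beta(10, 38).
Equal-tailed 99% interval: the 0.005 and 0.995 quantiles of Beta(10, 38).
Posterior mean ≈ 0.208, SD ≈ 0.058; a Normal approximation gives roughly [0.059, 0.358].
Exact: F⁻¹(0.005) = 0.084; F⁻¹(0.995) = 0.377.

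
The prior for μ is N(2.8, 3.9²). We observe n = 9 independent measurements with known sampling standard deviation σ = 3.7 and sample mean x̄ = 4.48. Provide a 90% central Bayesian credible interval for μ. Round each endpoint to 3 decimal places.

Posterior precision = 1/3.9² + 9/3.7² = 0.0657 + 0.6574 = 0.7232, so posterior SD = 1.1759.
Posterior mean = (2.8/3.9² + 9·4.48/3.7²) / 0.7232 = 4.3273.
Interval: 4.3273 ± 1.645 × 1.1759 → [2.393, 6.262].

[2.393, 6.262]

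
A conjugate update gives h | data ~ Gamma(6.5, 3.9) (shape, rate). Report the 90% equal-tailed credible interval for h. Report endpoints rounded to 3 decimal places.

[0.755, 2.867]

Posterior: Gamma(shape 6.5, rate 3.9).
Equal-tailed 90% interval: Gamma(6.5, 3.9) quantiles at 0.05 and 0.95.
Posterior mean ≈ 1.667, SD ≈ 0.654; a Normal approximation gives roughly [0.591, 2.742].
Exact: lower = 0.755; upper = 2.867.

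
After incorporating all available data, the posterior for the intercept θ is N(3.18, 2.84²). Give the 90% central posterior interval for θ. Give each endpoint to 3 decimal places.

The posterior is symmetric, so the 90% equal-tailed interval is θ = 3.18 ± z·2.84 with z = 1.645.
Half-width: 1.645 × 2.84 = 4.671.
3.18 − 4.671 = -1.491; 3.18 + 4.671 = 7.851.

[-1.491, 7.851]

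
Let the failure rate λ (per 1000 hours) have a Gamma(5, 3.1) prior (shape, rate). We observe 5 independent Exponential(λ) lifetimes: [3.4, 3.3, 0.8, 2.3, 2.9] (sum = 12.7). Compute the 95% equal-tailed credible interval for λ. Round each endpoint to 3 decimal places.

[0.304, 1.081]

Posterior: Gamma(5+5, 3.1+12.7) = Gamma(10, 15.8) (shape, rate).
Equal-tailed 95% interval: Gamma(10, 15.8) quantiles at 0.025 and 0.975.
Posterior mean ≈ 0.633, SD ≈ 0.200; a Normal approximation gives roughly [0.241, 1.025].
Exact: lower = 0.304; upper = 1.081.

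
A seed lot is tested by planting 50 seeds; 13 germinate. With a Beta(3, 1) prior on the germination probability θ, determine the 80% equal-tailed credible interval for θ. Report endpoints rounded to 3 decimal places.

Posterior: Beta(3+13, 1+37) = Beta(16, 38).
Equal-tailed 80% interval: the 0.1 and 0.9 quantiles of Beta(16, 38).
Posterior mean ≈ 0.296, SD ≈ 0.062; a Normal approximation gives roughly [0.217, 0.375].
Exact: F⁻¹(0.1) = 0.219; F⁻¹(0.9) = 0.377.

[0.219, 0.377]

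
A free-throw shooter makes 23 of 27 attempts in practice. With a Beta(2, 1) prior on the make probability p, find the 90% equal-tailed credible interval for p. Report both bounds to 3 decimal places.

[0.712, 0.930]

Posterior: Beta(2+23, 1+4) = Beta(25, 5).
Equal-tailed 90% interval: the 0.05 and 0.95 quantiles of Beta(25, 5).
Posterior mean ≈ 0.833, SD ≈ 0.067; a Normal approximation gives roughly [0.723, 0.943].
Exact: F⁻¹(0.05) = 0.712; F⁻¹(0.95) = 0.930.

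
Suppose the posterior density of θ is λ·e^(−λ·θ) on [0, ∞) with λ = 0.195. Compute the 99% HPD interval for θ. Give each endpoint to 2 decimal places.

The exponential density is strictly decreasing on [0, ∞), so the HPD interval is anchored at 0: [0, q] with P(θ ≤ q) = 0.99.
q = −ln(1 − 0.99) / 0.195 = 4.6052 / 0.195 = 23.62.

[0.00, 23.62]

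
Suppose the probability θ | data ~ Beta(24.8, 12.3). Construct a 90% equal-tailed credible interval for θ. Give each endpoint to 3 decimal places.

Posterior: Beta(24.8, 12.3).
Equal-tailed 90% interval: the 0.05 and 0.95 quantiles of Beta(24.8, 12.3).
Posterior mean ≈ 0.668, SD ≈ 0.076; a Normal approximation gives roughly [0.543, 0.794].
Exact: F⁻¹(0.05) = 0.538; F⁻¹(0.95) = 0.789.

[0.538, 0.789]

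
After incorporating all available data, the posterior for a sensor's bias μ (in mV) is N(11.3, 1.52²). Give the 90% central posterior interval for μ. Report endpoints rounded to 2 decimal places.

[8.80, 13.80]

The posterior is symmetric, so the 90% equal-tailed interval is μ = 11.3 ± z·1.52 with z = 1.645.
Half-width: 1.645 × 1.52 = 2.50.
11.3 − 2.50 = 8.80; 11.3 + 2.50 = 13.80.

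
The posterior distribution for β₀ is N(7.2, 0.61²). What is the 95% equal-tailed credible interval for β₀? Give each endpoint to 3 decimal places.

[6.004, 8.396]

The posterior is symmetric, so the 95% equal-tailed interval is β₀ = 7.2 ± z·0.61 with z = 1.960.
Half-width: 1.960 × 0.61 = 1.196.
7.2 − 1.196 = 6.004; 7.2 + 1.196 = 8.396.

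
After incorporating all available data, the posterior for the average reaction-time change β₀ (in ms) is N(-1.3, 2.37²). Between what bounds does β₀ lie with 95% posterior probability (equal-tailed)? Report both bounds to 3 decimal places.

[-5.945, 3.345]

The posterior is symmetric, so the 95% equal-tailed interval is β₀ = -1.3 ± z·2.37 with z = 1.960.
Half-width: 1.960 × 2.37 = 4.645.
-1.3 − 4.645 = -5.945; -1.3 + 4.645 = 3.345.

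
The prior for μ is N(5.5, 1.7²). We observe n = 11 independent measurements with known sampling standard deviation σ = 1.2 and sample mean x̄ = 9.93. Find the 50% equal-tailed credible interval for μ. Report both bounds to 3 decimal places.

[9.499, 9.977]

Posterior precision = 1/1.7² + 11/1.2² = 0.3460 + 7.6389 = 7.9849, so posterior SD = 0.3539.
Posterior mean = (5.5/1.7² + 11·9.93/1.2²) / 7.9849 = 9.7380.
Interval: 9.7380 ± 0.674 × 0.3539 → [9.499, 9.977].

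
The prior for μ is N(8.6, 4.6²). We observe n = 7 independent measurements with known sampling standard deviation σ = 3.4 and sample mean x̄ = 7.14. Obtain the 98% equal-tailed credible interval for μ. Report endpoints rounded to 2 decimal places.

Posterior precision = 1/4.6² + 7/3.4² = 0.0473 + 0.6055 = 0.6528, so posterior SD = 1.2377.
Posterior mean = (8.6/4.6² + 7·7.14/3.4²) / 0.6528 = 7.2457.
Interval: 7.2457 ± 2.326 × 1.2377 → [4.37, 10.12].

[4.37, 10.12]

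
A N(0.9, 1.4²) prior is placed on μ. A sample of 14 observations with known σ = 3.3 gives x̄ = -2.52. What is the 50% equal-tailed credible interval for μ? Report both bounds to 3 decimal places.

[-2.052, -1.045]

Posterior precision = 1/1.4² + 14/3.3² = 0.5102 + 1.2856 = 1.7958, so posterior SD = 0.7462.
Posterior mean = (0.9/1.4² + 14·-2.52/3.3²) / 1.7958 = -1.5483.
Interval: -1.5483 ± 0.674 × 0.7462 → [-2.052, -1.045].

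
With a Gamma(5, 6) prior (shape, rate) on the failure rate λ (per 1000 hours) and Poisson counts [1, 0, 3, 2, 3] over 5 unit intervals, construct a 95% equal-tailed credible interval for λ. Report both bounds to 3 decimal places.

[0.696, 2.021]

Posterior: Gamma(5+9, 6+5) = Gamma(14, 11) (shape, rate).
Equal-tailed 95% interval: Gamma(14, 11) quantiles at 0.025 and 0.975.
Posterior mean ≈ 1.273, SD ≈ 0.340; a Normal approximation gives roughly [0.606, 1.939].
Exact: lower = 0.696; upper = 2.021.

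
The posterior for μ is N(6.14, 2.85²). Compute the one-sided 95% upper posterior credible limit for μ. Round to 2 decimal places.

Need U with P(μ ≤ U) = 0.95: U = 6.14 + z_{0.05}·2.85.
z = 1.645; U = 6.14 + 1.645 × 2.85 = 10.83.

10.83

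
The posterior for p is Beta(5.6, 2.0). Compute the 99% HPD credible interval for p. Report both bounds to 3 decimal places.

The posterior is unimodal and skewed, so the HPD interval has equal density at both endpoints and is the shortest 99% interval.
Solving f(0.331) = f(0.996) with F(0.996) − F(0.331) = 0.99 gives [0.331, 0.996].
For comparison, the equal-tailed interval is [0.292, 0.983]; the HPD is narrower and shifted toward the mode.

[0.331, 0.996]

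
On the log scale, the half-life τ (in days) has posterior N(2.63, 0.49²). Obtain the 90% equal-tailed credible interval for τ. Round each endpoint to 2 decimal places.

On the log scale the 90% interval is 2.63 ± 1.645 × 0.49 = [1.8240, 3.4360].
Exponentiate: [e^1.8240, e^3.4360] = [6.20, 31.06].

[6.20, 31.06]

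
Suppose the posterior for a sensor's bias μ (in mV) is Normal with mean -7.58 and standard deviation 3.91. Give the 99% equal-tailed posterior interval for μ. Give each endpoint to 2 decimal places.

[-17.65, 2.49]

The posterior is symmetric, so the 99% equal-tailed interval is μ = -7.58 ± z·3.91 with z = 2.576.
Half-width: 2.576 × 3.91 = 10.07.
-7.58 − 10.07 = -17.65; -7.58 + 10.07 = 2.49.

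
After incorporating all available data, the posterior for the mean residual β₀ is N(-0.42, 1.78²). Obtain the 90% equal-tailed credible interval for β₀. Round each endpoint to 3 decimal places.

[-3.348, 2.508]

The posterior is symmetric, so the 90% equal-tailed interval is β₀ = -0.42 ± z·1.78 with z = 1.645.
Half-width: 1.645 × 1.78 = 2.928.
-0.42 − 2.928 = -3.348; -0.42 + 2.928 = 2.508.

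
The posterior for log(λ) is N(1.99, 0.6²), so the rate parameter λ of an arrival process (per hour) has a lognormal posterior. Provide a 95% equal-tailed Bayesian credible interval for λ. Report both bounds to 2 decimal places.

[2.26, 23.71]

On the log scale the 95% interval is 1.99 ± 1.960 × 0.6 = [0.8140, 3.1660].
Exponentiate: [e^0.8140, e^3.1660] = [2.26, 23.71].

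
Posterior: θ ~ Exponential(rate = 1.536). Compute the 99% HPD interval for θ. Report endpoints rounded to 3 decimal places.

The exponential density is strictly decreasing on [0, ∞), so the HPD interval is anchored at 0: [0, q] with P(θ ≤ q) = 0.99.
q = −ln(1 − 0.99) / 1.536 = 4.6052 / 1.536 = 2.998.

[0.000, 2.998]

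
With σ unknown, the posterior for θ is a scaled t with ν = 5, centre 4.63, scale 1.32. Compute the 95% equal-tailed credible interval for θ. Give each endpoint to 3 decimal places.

The t_5 distribution is symmetric; the 95% interval is 4.63 ± t·1.32 with t_{0.975,5} = 2.571.
Half-width: 2.571 × 1.32 = 3.393.
4.63 − 3.393 = 1.237; 4.63 + 3.393 = 8.023.

[1.237, 8.023]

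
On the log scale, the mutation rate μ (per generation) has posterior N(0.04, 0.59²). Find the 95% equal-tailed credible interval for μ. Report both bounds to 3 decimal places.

[0.327, 3.308]

On the log scale the 95% interval is 0.04 ± 1.960 × 0.59 = [-1.1164, 1.1964].
Exponentiate: [e^-1.1164, e^1.1964] = [0.327, 3.308].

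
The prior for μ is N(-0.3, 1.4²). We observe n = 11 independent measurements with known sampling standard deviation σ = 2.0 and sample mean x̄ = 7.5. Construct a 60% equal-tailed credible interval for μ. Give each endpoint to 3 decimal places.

Posterior precision = 1/1.4² + 11/2.0² = 0.5102 + 2.7500 = 3.2602, so posterior SD = 0.5538.
Posterior mean = (-0.3/1.4² + 11·7.5/2.0²) / 3.2602 = 6.2793.
Interval: 6.2793 ± 0.842 × 0.5538 → [5.813, 6.745].

[5.813, 6.745]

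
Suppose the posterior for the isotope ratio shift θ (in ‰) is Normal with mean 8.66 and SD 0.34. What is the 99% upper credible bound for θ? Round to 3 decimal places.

Need U with P(θ ≤ U) = 0.99: U = 8.66 + z_{0.01}·0.34.
z = 2.326; U = 8.66 + 2.326 × 0.34 = 9.451.

9.451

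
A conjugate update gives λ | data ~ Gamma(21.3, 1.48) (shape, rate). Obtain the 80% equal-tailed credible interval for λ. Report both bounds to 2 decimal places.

[10.57, 18.50]

Posterior: Gamma(shape 21.3, rate 1.48).
Equal-tailed 80% interval: Gamma(21.3, 1.48) quantiles at 0.1 and 0.9.
Posterior mean ≈ 14.39, SD ≈ 3.12; a Normal approximation gives roughly [10.40, 18.39].
Exact: lower = 10.57; upper = 18.50.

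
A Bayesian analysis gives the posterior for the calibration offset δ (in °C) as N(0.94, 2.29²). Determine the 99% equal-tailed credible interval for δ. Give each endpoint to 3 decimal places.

The posterior is symmetric, so the 99% equal-tailed interval is δ = 0.94 ± z·2.29 with z = 2.576.
Half-width: 2.576 × 2.29 = 5.899.
0.94 − 5.899 = -4.959; 0.94 + 5.899 = 6.839.

[-4.959, 6.839]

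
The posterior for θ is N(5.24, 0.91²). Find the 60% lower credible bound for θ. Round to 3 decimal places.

5.009

Need L with P(θ ≥ L) = 0.60: L = 5.24 − z_{0.4}·0.91.
z = 0.253; L = 5.24 − 0.253 × 0.91 = 5.009.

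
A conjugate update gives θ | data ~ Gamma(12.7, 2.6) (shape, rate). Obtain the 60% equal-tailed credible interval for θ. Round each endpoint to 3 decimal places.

Posterior: Gamma(shape 12.7, rate 2.6).
Equal-tailed 60% interval: Gamma(12.7, 2.6) quantiles at 0.2 and 0.8.
Posterior mean ≈ 4.885, SD ≈ 1.371; a Normal approximation gives roughly [3.731, 6.038].
Exact: lower = 3.710; upper = 5.985.

[3.710, 5.985]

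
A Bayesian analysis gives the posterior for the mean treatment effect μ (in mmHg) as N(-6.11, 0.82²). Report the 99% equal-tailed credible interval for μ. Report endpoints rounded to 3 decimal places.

[-8.222, -3.998]

The posterior is symmetric, so the 99% equal-tailed interval is μ = -6.11 ± z·0.82 with z = 2.576.
Half-width: 2.576 × 0.82 = 2.112.
-6.11 − 2.112 = -8.222; -6.11 + 2.112 = -3.998.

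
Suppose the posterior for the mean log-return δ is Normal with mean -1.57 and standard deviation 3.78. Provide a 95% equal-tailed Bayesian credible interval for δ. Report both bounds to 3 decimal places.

[-8.979, 5.839]

The posterior is symmetric, so the 95% equal-tailed interval is δ = -1.57 ± z·3.78 with z = 1.960.
Half-width: 1.960 × 3.78 = 7.409.
-1.57 − 7.409 = -8.979; -1.57 + 7.409 = 5.839.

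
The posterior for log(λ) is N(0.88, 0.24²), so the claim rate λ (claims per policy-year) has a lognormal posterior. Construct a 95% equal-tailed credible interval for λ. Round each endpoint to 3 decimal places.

[1.506, 3.859]

On the log scale the 95% interval is 0.88 ± 1.960 × 0.24 = [0.4096, 1.3504].
Exponentiate: [e^0.4096, e^1.3504] = [1.506, 3.859].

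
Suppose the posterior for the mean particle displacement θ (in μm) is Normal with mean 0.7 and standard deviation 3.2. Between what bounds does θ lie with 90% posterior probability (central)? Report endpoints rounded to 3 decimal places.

The posterior is symmetric, so the 90% equal-tailed interval is θ = 0.7 ± z·3.2 with z = 1.645.
Half-width: 1.645 × 3.2 = 5.264.
0.7 − 5.264 = -4.564; 0.7 + 5.264 = 5.964.

[-4.564, 5.964]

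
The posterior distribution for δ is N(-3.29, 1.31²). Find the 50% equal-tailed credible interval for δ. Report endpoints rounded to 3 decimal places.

The posterior is symmetric, so the 50% equal-tailed interval is δ = -3.29 ± z·1.31 with z = 0.674.
Half-width: 0.674 × 1.31 = 0.884.
-3.29 − 0.884 = -4.174; -3.29 + 0.884 = -2.406.

[-4.174, -2.406]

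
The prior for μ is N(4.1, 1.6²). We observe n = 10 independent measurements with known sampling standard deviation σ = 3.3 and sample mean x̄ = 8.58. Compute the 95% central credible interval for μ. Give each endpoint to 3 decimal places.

[5.530, 8.956]

Posterior precision = 1/1.6² + 10/3.3² = 0.3906 + 0.9183 = 1.3089, so posterior SD = 0.8741.
Posterior mean = (4.1/1.6² + 10·8.58/3.3²) / 1.3089 = 7.2430.
Interval: 7.2430 ± 1.960 × 0.8741 → [5.530, 8.956].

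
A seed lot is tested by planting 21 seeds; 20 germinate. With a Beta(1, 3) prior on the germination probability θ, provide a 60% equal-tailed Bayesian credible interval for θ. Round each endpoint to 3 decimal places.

Posterior: Beta(1+20, 3+1) = Beta(21, 4).
Equal-tailed 60% interval: the 0.2 and 0.8 quantiles of Beta(21, 4).
Posterior mean ≈ 0.840, SD ≈ 0.072; a Normal approximation gives roughly [0.779, 0.901].
Exact: F⁻¹(0.2) = 0.782; F⁻¹(0.8) = 0.903.

[0.782, 0.903]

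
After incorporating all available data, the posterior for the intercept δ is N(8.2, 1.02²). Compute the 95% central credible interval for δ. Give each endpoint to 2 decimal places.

The posterior is symmetric, so the 95% equal-tailed interval is δ = 8.2 ± z·1.02 with z = 1.960.
Half-width: 1.960 × 1.02 = 2.00.
8.2 − 2.00 = 6.20; 8.2 + 2.00 = 10.20.

[6.20, 10.20]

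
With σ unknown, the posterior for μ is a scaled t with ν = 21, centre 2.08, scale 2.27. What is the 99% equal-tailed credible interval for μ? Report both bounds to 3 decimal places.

[-4.347, 8.507]

The t_21 distribution is symmetric; the 99% interval is 2.08 ± t·2.27 with t_{0.995,21} = 2.831.
Half-width: 2.831 × 2.27 = 6.427.
2.08 − 6.427 = -4.347; 2.08 + 6.427 = 8.507.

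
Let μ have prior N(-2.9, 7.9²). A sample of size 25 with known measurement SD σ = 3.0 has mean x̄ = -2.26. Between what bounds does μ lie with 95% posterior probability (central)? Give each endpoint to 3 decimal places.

[-3.436, -1.091]

Posterior precision = 1/7.9² + 25/3.0² = 0.0160 + 2.7778 = 2.7938, so posterior SD = 0.5983.
Posterior mean = (-2.9/7.9² + 25·-2.26/3.0²) / 2.7938 = -2.2637.
Interval: -2.2637 ± 1.960 × 0.5983 → [-3.436, -1.091].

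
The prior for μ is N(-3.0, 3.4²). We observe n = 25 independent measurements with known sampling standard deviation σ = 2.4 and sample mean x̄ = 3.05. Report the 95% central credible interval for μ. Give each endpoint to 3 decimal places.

[2.000, 3.863]

Posterior precision = 1/3.4² + 25/2.4² = 0.0865 + 4.3403 = 4.4268, so posterior SD = 0.4753.
Posterior mean = (-3.0/3.4² + 25·3.05/2.4²) / 4.4268 = 2.9318.
Interval: 2.9318 ± 1.960 × 0.4753 → [2.000, 3.863].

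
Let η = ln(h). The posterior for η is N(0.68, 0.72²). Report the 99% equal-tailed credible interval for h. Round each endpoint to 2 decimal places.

On the log scale the 99% interval is 0.68 ± 2.576 × 0.72 = [-1.1746, 2.5346].
Exponentiate: [e^-1.1746, e^2.5346] = [0.31, 12.61].

[0.31, 12.61]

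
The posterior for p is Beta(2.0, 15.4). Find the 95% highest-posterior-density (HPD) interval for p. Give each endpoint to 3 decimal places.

[0.004, 0.260]

The posterior is unimodal and skewed, so the HPD interval has equal density at both endpoints and is the shortest 95% interval.
Solving f(0.004) = f(0.260) with F(0.260) − F(0.004) = 0.95 gives [0.004, 0.260].
For comparison, the equal-tailed interval is [0.015, 0.296]; the HPD is narrower and shifted toward the mode.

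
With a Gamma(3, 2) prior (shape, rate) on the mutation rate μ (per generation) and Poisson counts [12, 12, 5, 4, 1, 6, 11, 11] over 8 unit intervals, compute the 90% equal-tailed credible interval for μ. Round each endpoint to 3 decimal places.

[5.233, 7.880]

Posterior: Gamma(3+62, 2+8) = Gamma(65, 10) (shape, rate).
Equal-tailed 90% interval: Gamma(65, 10) quantiles at 0.05 and 0.95.
Posterior mean ≈ 6.500, SD ≈ 0.806; a Normal approximation gives roughly [5.174, 7.826].
Exact: lower = 5.233; upper = 7.880.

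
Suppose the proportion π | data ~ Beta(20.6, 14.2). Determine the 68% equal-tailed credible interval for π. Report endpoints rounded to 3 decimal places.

Posterior: Beta(20.6, 14.2).
Equal-tailed 68% interval: the 0.16 and 0.84 quantiles of Beta(20.6, 14.2).
Posterior mean ≈ 0.592, SD ≈ 0.082; a Normal approximation gives roughly [0.510, 0.674].
Exact: F⁻¹(0.16) = 0.509; F⁻¹(0.84) = 0.675.

[0.509, 0.675]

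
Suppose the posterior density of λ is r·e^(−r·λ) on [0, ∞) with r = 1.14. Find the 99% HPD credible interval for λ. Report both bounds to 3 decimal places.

The exponential density is strictly decreasing on [0, ∞), so the HPD interval is anchored at 0: [0, q] with P(λ ≤ q) = 0.99.
q = −ln(1 − 0.99) / 1.14 = 4.6052 / 1.14 = 4.040.

[0.000, 4.040]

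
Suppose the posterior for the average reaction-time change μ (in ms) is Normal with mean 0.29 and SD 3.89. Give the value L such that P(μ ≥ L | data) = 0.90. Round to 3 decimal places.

-4.695

Need L with P(μ ≥ L) = 0.90: L = 0.29 − z_{0.1}·3.89.
z = 1.282; L = 0.29 − 1.282 × 3.89 = -4.695.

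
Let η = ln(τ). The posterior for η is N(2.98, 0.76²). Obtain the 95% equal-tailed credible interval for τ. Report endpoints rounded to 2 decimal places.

On the log scale the 95% interval is 2.98 ± 1.960 × 0.76 = [1.4904, 4.4696].
Exponentiate: [e^1.4904, e^4.4696] = [4.44, 87.32].

[4.44, 87.32]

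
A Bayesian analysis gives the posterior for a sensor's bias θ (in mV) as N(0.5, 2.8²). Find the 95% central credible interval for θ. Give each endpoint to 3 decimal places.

[-4.988, 5.988]

The posterior is symmetric, so the 95% equal-tailed interval is θ = 0.5 ± z·2.8 with z = 1.960.
Half-width: 1.960 × 2.8 = 5.488.
0.5 − 5.488 = -4.988; 0.5 + 5.488 = 5.988.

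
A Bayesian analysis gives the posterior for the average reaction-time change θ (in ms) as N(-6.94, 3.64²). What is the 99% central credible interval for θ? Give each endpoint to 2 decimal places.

[-16.32, 2.44]

The posterior is symmetric, so the 99% equal-tailed interval is θ = -6.94 ± z·3.64 with z = 2.576.
Half-width: 2.576 × 3.64 = 9.38.
-6.94 − 9.38 = -16.32; -6.94 + 9.38 = 2.44.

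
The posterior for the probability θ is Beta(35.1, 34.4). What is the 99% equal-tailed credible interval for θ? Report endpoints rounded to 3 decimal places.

Posterior: Beta(35.1, 34.4).
Equal-tailed 99% interval: the 0.005 and 0.995 quantiles of Beta(35.1, 34.4).
Posterior mean ≈ 0.505, SD ≈ 0.060; a Normal approximation gives roughly [0.352, 0.658].
Exact: F⁻¹(0.005) = 0.353; F⁻¹(0.995) = 0.656.

[0.353, 0.656]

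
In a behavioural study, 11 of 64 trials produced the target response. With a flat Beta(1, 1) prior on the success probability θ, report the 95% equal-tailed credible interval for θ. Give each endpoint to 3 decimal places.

Posterior: Beta(1+11, 1+53) = Beta(12, 54).
Equal-tailed 95% interval: the 0.025 and 0.975 quantiles of Beta(12, 54).
Posterior mean ≈ 0.182, SD ≈ 0.047; a Normal approximation gives roughly [0.089, 0.274].
Exact: F⁻¹(0.025) = 0.099; F⁻¹(0.975) = 0.283.

[0.099, 0.283]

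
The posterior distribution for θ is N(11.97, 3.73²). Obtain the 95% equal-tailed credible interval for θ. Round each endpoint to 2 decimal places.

[4.66, 19.28]

The posterior is symmetric, so the 95% equal-tailed interval is θ = 11.97 ± z·3.73 with z = 1.960.
Half-width: 1.960 × 3.73 = 7.31.
11.97 − 7.31 = 4.66; 11.97 + 7.31 = 19.28.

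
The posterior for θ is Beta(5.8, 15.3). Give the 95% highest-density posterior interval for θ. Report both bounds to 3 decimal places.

The posterior is unimodal and skewed, so the HPD interval has equal density at both endpoints and is the shortest 95% interval.
Solving f(0.100) = f(0.462) with F(0.462) − F(0.100) = 0.95 gives [0.100, 0.462].
For comparison, the equal-tailed interval is [0.112, 0.478]; the HPD is narrower and shifted toward the mode.

[0.100, 0.462]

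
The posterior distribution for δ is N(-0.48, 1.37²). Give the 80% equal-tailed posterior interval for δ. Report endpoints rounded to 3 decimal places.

The posterior is symmetric, so the 80% equal-tailed interval is δ = -0.48 ± z·1.37 with z = 1.282.
Half-width: 1.282 × 1.37 = 1.756.
-0.48 − 1.756 = -2.236; -0.48 + 1.756 = 1.276.

[-2.236, 1.276]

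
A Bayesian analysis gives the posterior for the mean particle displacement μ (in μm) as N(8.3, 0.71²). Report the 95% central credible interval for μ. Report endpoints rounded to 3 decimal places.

[6.908, 9.692]

The posterior is symmetric, so the 95% equal-tailed interval is μ = 8.3 ± z·0.71 with z = 1.960.
Half-width: 1.960 × 0.71 = 1.392.
8.3 − 1.392 = 6.908; 8.3 + 1.392 = 9.692.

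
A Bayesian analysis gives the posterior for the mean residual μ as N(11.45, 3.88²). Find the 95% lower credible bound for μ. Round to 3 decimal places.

5.068

Need L with P(μ ≥ L) = 0.95: L = 11.45 − z_{0.05}·3.88.
z = 1.645; L = 11.45 − 1.645 × 3.88 = 5.068.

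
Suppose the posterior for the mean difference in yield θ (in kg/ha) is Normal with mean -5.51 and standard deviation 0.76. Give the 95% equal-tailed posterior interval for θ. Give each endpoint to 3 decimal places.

The posterior is symmetric, so the 95% equal-tailed interval is θ = -5.51 ± z·0.76 with z = 1.960.
Half-width: 1.960 × 0.76 = 1.490.
-5.51 − 1.490 = -7.000; -5.51 + 1.490 = -4.020.

[-7.000, -4.020]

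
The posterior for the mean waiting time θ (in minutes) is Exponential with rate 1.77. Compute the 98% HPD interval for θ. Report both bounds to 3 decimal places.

[0.000, 2.210]

The exponential density is strictly decreasing on [0, ∞), so the HPD interval is anchored at 0: [0, q] with P(θ ≤ q) = 0.98.
q = −ln(1 − 0.98) / 1.77 = 3.9120 / 1.77 = 2.210.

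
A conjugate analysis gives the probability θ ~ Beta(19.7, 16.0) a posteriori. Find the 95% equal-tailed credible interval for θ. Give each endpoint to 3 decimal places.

[0.389, 0.709]

Posterior: Beta(19.7, 16.0).
Equal-tailed 95% interval: the 0.025 and 0.975 quantiles of Beta(19.7, 16.0).
Posterior mean ≈ 0.552, SD ≈ 0.082; a Normal approximation gives roughly [0.391, 0.713].
Exact: F⁻¹(0.025) = 0.389; F⁻¹(0.975) = 0.709.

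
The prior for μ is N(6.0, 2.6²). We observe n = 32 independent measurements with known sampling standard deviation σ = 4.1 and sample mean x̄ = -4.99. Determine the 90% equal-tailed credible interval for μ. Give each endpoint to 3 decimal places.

Posterior precision = 1/2.6² + 32/4.1² = 0.1479 + 1.9036 = 2.0516, so posterior SD = 0.6982.
Posterior mean = (6.0/2.6² + 32·-4.99/4.1²) / 2.0516 = -4.1976.
Interval: -4.1976 ± 1.645 × 0.6982 → [-5.346, -3.049].

[-5.346, -3.049]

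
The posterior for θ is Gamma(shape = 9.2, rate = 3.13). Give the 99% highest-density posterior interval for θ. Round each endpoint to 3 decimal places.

The posterior is unimodal and skewed, so the HPD interval has equal density at both endpoints and is the shortest 99% interval.
Solving f(0.899) = f(5.769) with F(5.769) − F(0.899) = 0.99 gives [0.899, 5.769].
For comparison, the equal-tailed interval is [1.038, 6.027]; the HPD is narrower and shifted toward the mode.

[0.899, 5.769]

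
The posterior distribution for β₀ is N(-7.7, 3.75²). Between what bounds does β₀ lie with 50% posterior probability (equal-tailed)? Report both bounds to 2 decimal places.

[-10.23, -5.17]

The posterior is symmetric, so the 50% equal-tailed interval is β₀ = -7.7 ± z·3.75 with z = 0.674.
Half-width: 0.674 × 3.75 = 2.53.
-7.7 − 2.53 = -10.23; -7.7 + 2.53 = -5.17.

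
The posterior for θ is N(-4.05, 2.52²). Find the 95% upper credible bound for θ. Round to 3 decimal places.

0.095

Need U with P(θ ≤ U) = 0.95: U = -4.05 + z_{0.05}·2.52.
z = 1.645; U = -4.05 + 1.645 × 2.52 = 0.095.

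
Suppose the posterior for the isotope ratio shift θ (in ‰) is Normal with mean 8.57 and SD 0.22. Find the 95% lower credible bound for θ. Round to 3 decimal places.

Need L with P(θ ≥ L) = 0.95: L = 8.57 − z_{0.05}·0.22.
z = 1.645; L = 8.57 − 1.645 × 0.22 = 8.208.

8.208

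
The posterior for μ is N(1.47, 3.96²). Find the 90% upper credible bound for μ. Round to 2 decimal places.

6.54

Need U with P(μ ≤ U) = 0.90: U = 1.47 + z_{0.1}·3.96.
z = 1.282; U = 1.47 + 1.282 × 3.96 = 6.54.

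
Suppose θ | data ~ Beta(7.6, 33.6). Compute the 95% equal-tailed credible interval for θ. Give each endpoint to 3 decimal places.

Posterior: Beta(7.6, 33.6).
Equal-tailed 95% interval: the 0.025 and 0.975 quantiles of Beta(7.6, 33.6).
Posterior mean ≈ 0.184, SD ≈ 0.060; a Normal approximation gives roughly [0.067, 0.301].
Exact: F⁻¹(0.025) = 0.083; F⁻¹(0.975) = 0.315.

[0.083, 0.315]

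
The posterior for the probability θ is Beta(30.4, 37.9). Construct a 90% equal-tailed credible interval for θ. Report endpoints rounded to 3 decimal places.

Posterior: Beta(30.4, 37.9).
Equal-tailed 90% interval: the 0.05 and 0.95 quantiles of Beta(30.4, 37.9).
Posterior mean ≈ 0.445, SD ≈ 0.060; a Normal approximation gives roughly [0.347, 0.543].
Exact: F⁻¹(0.05) = 0.348; F⁻¹(0.95) = 0.544.

[0.348, 0.544]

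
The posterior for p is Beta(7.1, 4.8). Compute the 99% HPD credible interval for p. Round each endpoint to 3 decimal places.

[0.254, 0.903]

The posterior is unimodal and skewed, so the HPD interval has equal density at both endpoints and is the shortest 99% interval.
Solving f(0.254) = f(0.903) with F(0.903) − F(0.254) = 0.99 gives [0.254, 0.903].
For comparison, the equal-tailed interval is [0.243, 0.894]; the HPD is narrower and shifted toward the mode.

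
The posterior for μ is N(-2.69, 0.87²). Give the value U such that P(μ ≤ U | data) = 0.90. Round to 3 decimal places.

-1.575

Need U with P(μ ≤ U) = 0.90: U = -2.69 + z_{0.1}·0.87.
z = 1.282; U = -2.69 + 1.282 × 0.87 = -1.575.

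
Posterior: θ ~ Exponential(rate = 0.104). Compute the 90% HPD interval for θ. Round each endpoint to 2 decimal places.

[0.00, 22.14]

The exponential density is strictly decreasing on [0, ∞), so the HPD interval is anchored at 0: [0, q] with P(θ ≤ q) = 0.90.
q = −ln(1 − 0.90) / 0.104 = 2.3026 / 0.104 = 22.14.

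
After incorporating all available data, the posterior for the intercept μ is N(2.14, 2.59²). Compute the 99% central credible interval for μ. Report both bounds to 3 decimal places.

[-4.531, 8.811]

The posterior is symmetric, so the 99% equal-tailed interval is μ = 2.14 ± z·2.59 with z = 2.576.
Half-width: 2.576 × 2.59 = 6.671.
2.14 − 6.671 = -4.531; 2.14 + 6.671 = 8.811.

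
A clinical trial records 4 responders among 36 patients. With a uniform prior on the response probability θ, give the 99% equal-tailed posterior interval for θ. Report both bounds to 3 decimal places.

[0.030, 0.303]

Posterior: Beta(1+4, 1+32) = Beta(5, 33).
Equal-tailed 99% interval: the 0.005 and 0.995 quantiles of Beta(5, 33).
Posterior mean ≈ 0.132, SD ≈ 0.054; a Normal approximation gives roughly [-0.008, 0.271].
Exact: F⁻¹(0.005) = 0.030; F⁻¹(0.995) = 0.303.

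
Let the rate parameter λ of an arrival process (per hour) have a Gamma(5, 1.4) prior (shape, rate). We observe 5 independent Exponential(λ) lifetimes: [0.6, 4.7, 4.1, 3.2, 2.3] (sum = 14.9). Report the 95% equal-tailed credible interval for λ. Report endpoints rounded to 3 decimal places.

Posterior: Gamma(5+5, 1.4+14.9) = Gamma(10, 16.3) (shape, rate).
Equal-tailed 95% interval: Gamma(10, 16.3) quantiles at 0.025 and 0.975.
Posterior mean ≈ 0.613, SD ≈ 0.194; a Normal approximation gives roughly [0.233, 0.994].
Exact: lower = 0.294; upper = 1.048.

[0.294, 1.048]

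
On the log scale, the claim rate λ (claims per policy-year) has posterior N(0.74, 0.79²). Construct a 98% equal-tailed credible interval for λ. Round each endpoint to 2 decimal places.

[0.33, 13.17]

On the log scale the 98% interval is 0.74 ± 2.326 × 0.79 = [-1.0978, 2.5778].
Exponentiate: [e^-1.0978, e^2.5778] = [0.33, 13.17].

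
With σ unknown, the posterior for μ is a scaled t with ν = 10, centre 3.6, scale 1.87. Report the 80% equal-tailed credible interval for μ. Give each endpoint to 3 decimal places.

[1.034, 6.166]

The t_10 distribution is symmetric; the 80% interval is 3.6 ± t·1.87 with t_{0.9,10} = 1.372.
Half-width: 1.372 × 1.87 = 2.566.
3.6 − 2.566 = 1.034; 3.6 + 2.566 = 6.166.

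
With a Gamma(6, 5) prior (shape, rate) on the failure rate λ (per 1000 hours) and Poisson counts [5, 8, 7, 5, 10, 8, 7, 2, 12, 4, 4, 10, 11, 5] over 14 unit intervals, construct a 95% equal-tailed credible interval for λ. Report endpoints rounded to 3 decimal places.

[4.472, 6.575]

Posterior: Gamma(6+98, 5+14) = Gamma(104, 19) (shape, rate).
Equal-tailed 95% interval: Gamma(104, 19) quantiles at 0.025 and 0.975.
Posterior mean ≈ 5.474, SD ≈ 0.537; a Normal approximation gives roughly [4.422, 6.526].
Exact: lower = 4.472; upper = 6.575.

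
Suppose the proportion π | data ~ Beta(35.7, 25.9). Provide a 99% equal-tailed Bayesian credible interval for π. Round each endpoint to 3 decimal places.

[0.416, 0.733]

Posterior: Beta(35.7, 25.9).
Equal-tailed 99% interval: the 0.005 and 0.995 quantiles of Beta(35.7, 25.9).
Posterior mean ≈ 0.580, SD ≈ 0.062; a Normal approximation gives roughly [0.419, 0.740].
Exact: F⁻¹(0.005) = 0.416; F⁻¹(0.995) = 0.733.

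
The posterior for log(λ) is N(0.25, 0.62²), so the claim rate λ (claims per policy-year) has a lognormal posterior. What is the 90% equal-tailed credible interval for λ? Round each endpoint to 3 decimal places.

[0.463, 3.560]

On the log scale the 90% interval is 0.25 ± 1.645 × 0.62 = [-0.7698, 1.2698].
Exponentiate: [e^-0.7698, e^1.2698] = [0.463, 3.560].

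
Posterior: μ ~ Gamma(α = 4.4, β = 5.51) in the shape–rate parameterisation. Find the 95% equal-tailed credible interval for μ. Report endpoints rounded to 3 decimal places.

[0.235, 1.699]

Posterior: Gamma(shape 4.4, rate 5.51).
Equal-tailed 95% interval: Gamma(4.4, 5.51) quantiles at 0.025 and 0.975.
Posterior mean ≈ 0.799, SD ≈ 0.381; a Normal approximation gives roughly [0.052, 1.545].
Exact: lower = 0.235; upper = 1.699.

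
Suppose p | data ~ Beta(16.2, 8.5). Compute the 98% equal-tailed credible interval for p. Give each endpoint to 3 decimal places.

[0.425, 0.850]

Posterior: Beta(16.2, 8.5).
Equal-tailed 98% interval: the 0.01 and 0.99 quantiles of Beta(16.2, 8.5).
Posterior mean ≈ 0.656, SD ≈ 0.094; a Normal approximation gives roughly [0.438, 0.874].
Exact: F⁻¹(0.01) = 0.425; F⁻¹(0.99) = 0.850.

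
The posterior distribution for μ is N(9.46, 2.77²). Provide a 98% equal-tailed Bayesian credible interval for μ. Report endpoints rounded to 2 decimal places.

[3.02, 15.90]

The posterior is symmetric, so the 98% equal-tailed interval is μ = 9.46 ± z·2.77 with z = 2.326.
Half-width: 2.326 × 2.77 = 6.44.
9.46 − 6.44 = 3.02; 9.46 + 6.44 = 15.90.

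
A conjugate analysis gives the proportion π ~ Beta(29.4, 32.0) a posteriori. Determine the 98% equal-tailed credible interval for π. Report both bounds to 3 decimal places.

[0.334, 0.625]

Posterior: Beta(29.4, 32.0).
Equal-tailed 98% interval: the 0.01 and 0.99 quantiles of Beta(29.4, 32.0).
Posterior mean ≈ 0.479, SD ≈ 0.063; a Normal approximation gives roughly [0.332, 0.626].
Exact: F⁻¹(0.01) = 0.334; F⁻¹(0.99) = 0.625.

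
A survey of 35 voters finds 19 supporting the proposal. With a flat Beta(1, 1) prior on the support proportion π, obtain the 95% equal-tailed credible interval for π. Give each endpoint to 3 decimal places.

Posterior: Beta(1+19, 1+16) = Beta(20, 17).
Equal-tailed 95% interval: the 0.025 and 0.975 quantiles of Beta(20, 17).
Posterior mean ≈ 0.541, SD ≈ 0.081; a Normal approximation gives roughly [0.382, 0.699].
Exact: F⁻¹(0.025) = 0.381; F⁻¹(0.975) = 0.696.

[0.381, 0.696]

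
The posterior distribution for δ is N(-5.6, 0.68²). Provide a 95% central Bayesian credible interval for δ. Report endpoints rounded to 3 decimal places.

The posterior is symmetric, so the 95% equal-tailed interval is δ = -5.6 ± z·0.68 with z = 1.960.
Half-width: 1.960 × 0.68 = 1.333.
-5.6 − 1.333 = -6.933; -5.6 + 1.333 = -4.267.

[-6.933, -4.267]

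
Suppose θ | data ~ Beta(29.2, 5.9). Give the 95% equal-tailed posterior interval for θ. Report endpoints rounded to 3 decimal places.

[0.694, 0.934]

Posterior: Beta(29.2, 5.9).
Equal-tailed 95% interval: the 0.025 and 0.975 quantiles of Beta(29.2, 5.9).
Posterior mean ≈ 0.832, SD ≈ 0.062; a Normal approximation gives roughly [0.710, 0.954].
Exact: F⁻¹(0.025) = 0.694; F⁻¹(0.975) = 0.934.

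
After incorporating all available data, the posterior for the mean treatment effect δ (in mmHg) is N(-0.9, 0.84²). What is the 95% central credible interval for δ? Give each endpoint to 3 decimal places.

[-2.546, 0.746]

The posterior is symmetric, so the 95% equal-tailed interval is δ = -0.9 ± z·0.84 with z = 1.960.
Half-width: 1.960 × 0.84 = 1.646.
-0.9 − 1.646 = -2.546; -0.9 + 1.646 = 0.746.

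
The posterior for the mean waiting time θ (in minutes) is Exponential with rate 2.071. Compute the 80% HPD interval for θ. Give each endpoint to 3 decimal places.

The exponential density is strictly decreasing on [0, ∞), so the HPD interval is anchored at 0: [0, q] with P(θ ≤ q) = 0.80.
q = −ln(1 − 0.80) / 2.071 = 1.6094 / 2.071 = 0.777.

[0.000, 0.777]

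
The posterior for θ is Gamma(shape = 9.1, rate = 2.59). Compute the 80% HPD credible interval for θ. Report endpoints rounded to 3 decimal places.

[1.912, 4.774]

The posterior is unimodal and skewed, so the HPD interval has equal density at both endpoints and is the shortest 80% interval.
Solving f(1.912) = f(4.774) with F(4.774) − F(1.912) = 0.80 gives [1.912, 4.774].
For comparison, the equal-tailed interval is [2.128, 5.064]; the HPD is narrower and shifted toward the mode.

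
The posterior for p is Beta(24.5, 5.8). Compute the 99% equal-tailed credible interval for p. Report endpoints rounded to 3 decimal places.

[0.596, 0.948]

Posterior: Beta(24.5, 5.8).
Equal-tailed 99% interval: the 0.005 and 0.995 quantiles of Beta(24.5, 5.8).
Posterior mean ≈ 0.809, SD ≈ 0.070; a Normal approximation gives roughly [0.627, 0.990].
Exact: F⁻¹(0.005) = 0.596; F⁻¹(0.995) = 0.948.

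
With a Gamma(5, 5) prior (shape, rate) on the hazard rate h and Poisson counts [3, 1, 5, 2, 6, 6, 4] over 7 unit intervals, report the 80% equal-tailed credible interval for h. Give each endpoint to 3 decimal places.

Posterior: Gamma(5+27, 5+7) = Gamma(32, 12) (shape, rate).
Equal-tailed 80% interval: Gamma(32, 12) quantiles at 0.1 and 0.9.
Posterior mean ≈ 2.667, SD ≈ 0.471; a Normal approximation gives roughly [2.063, 3.271].
Exact: lower = 2.083; upper = 3.286.

[2.083, 3.286]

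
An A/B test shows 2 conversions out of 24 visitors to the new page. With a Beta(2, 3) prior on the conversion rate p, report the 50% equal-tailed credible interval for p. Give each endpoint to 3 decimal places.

[0.091, 0.176]

Posterior: Beta(2+2, 3+22) = Beta(4, 25).
Equal-tailed 50% interval: the 0.25 and 0.75 quantiles of Beta(4, 25).
Posterior mean ≈ 0.138, SD ≈ 0.063; a Normal approximation gives roughly [0.095, 0.180].
Exact: F⁻¹(0.25) = 0.091; F⁻¹(0.75) = 0.176.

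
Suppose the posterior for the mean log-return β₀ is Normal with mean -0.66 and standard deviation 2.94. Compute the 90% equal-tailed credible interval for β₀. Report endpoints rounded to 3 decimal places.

[-5.496, 4.176]

The posterior is symmetric, so the 90% equal-tailed interval is β₀ = -0.66 ± z·2.94 with z = 1.645.
Half-width: 1.645 × 2.94 = 4.836.
-0.66 − 4.836 = -5.496; -0.66 + 4.836 = 4.176.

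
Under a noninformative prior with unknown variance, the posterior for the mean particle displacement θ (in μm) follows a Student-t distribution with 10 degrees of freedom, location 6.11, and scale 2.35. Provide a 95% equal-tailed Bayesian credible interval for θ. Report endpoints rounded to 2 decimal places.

The t_10 distribution is symmetric; the 95% interval is 6.11 ± t·2.35 with t_{0.975,10} = 2.228.
Half-width: 2.228 × 2.35 = 5.24.
6.11 − 5.24 = 0.87; 6.11 + 5.24 = 11.35.

[0.87, 11.35]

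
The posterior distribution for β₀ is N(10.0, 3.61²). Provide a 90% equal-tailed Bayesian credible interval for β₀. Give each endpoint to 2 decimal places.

The posterior is symmetric, so the 90% equal-tailed interval is β₀ = 10.0 ± z·3.61 with z = 1.645.
Half-width: 1.645 × 3.61 = 5.94.
10.0 − 5.94 = 4.06; 10.0 + 5.94 = 15.94.

[4.06, 15.94]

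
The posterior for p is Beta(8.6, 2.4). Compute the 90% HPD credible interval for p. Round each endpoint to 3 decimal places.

The posterior is unimodal and skewed, so the HPD interval has equal density at both endpoints and is the shortest 90% interval.
Solving f(0.604) = f(0.970) with F(0.970) − F(0.604) = 0.90 gives [0.604, 0.970].
For comparison, the equal-tailed interval is [0.559, 0.945]; the HPD is narrower and shifted toward the mode.

[0.604, 0.970]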